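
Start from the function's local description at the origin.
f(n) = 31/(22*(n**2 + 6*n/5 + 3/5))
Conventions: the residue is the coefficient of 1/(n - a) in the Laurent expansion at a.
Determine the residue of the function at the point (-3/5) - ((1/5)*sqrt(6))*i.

The factor n**2 + 6*n/5 + 3/5 splits as (n - a)(n - a') with a = (-3/5) - ((1/5)*sqrt(6))*i, a' = (-3/5) + ((1/5)*sqrt(6))*i. At the order-1 pole a set g(n) = (n - a)*f(n) = [31/22] / (n - a').
Simple pole: residue = g(a) at a = (-3/5) - ((1/5)*sqrt(6))*i, which is ((155/264)*sqrt(6))*i.

The residue is ((155/264)*sqrt(6))*i.


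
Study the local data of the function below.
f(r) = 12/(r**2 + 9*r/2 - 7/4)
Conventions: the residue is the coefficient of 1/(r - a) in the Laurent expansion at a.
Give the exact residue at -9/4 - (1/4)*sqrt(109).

The factor r**2 + 9*r/2 - 7/4 splits as (r - a)(r - a') with a = -9/4 - (1/4)*sqrt(109), a' = -9/4 + (1/4)*sqrt(109). At the order-1 pole a set g(r) = (r - a)*f(r) = [12] / (r - a').
Simple pole: residue = g(a) at a = -9/4 - (1/4)*sqrt(109), which is -(24/109)*sqrt(109).

The residue is -(24/109)*sqrt(109).


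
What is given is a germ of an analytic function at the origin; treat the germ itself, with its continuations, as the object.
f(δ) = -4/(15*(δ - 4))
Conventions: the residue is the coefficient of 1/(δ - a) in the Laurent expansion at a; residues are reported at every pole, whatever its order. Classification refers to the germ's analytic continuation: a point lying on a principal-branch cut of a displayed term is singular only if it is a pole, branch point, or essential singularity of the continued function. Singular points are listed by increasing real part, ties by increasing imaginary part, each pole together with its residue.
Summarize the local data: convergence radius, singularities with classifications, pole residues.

Denominator factor (δ - 4): pole of order 1 at 4, modulus 4.
The radius of convergence is the smallest modulus among the singular points: 4.
At the order-1 pole 4 set g(δ) = (δ - (4))*f(δ) = -4/15.
Simple pole: residue = g(a) at a = 4, which is -4/15.

Radius of convergence at 0: 4.
At 4: a pole of order 1; residue -4/15.


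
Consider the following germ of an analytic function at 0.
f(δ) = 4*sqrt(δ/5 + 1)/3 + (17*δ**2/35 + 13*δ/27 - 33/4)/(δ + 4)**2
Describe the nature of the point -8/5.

The point is a regular point.

Denominator factors: δ + 4 = 12/5 at δ = -8/5 — none vanishes.
Branch term sqrt(1 - δ/(-5)): argument at -8/5 is 17/25, nonzero, so -8/5 is not its branch point (a point on a principal cut is still regular for the continued germ).
So the germ continues analytically to -8/5.


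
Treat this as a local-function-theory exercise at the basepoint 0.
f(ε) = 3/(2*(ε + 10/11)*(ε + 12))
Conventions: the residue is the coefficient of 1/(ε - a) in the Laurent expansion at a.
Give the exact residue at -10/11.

At the order-1 pole -10/11 set g(ε) = (ε - (-10/11))*f(ε) = 3/(2*(ε + 12)).
Simple pole: residue = g(a) at a = -10/11, which is 33/244.

The residue is 33/244.


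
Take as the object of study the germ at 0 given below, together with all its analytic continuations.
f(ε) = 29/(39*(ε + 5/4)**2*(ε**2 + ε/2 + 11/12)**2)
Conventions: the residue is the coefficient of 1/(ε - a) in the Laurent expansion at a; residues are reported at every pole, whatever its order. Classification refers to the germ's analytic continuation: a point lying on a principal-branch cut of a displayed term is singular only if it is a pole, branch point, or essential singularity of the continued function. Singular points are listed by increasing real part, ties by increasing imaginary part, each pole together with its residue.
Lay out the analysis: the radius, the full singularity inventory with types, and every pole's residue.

Radius of convergence at 0: (1/6)*sqrt(33).
At -5/4: a pole of order 2; residue 4276224/9164597.
At (-1/4) - ((1/12)*sqrt(123))*i: a pole of order 2; residue (-2138112/9164597) + ((201984768/15405687557)*sqrt(123))*i.
At (-1/4) + ((1/12)*sqrt(123))*i: a pole of order 2; residue (-2138112/9164597) - ((201984768/15405687557)*sqrt(123))*i.


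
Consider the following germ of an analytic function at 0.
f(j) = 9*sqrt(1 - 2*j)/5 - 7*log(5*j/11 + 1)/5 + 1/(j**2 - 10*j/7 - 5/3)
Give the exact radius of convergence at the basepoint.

Denominator factor (j**2 - 10*j/7 - 5/3): discriminant 1280/147, real irrational roots 5/7 + (8/21)*sqrt(15) and 5/7 - (8/21)*sqrt(15); poles of order 1, moduli 5/7 + (8/21)*sqrt(15) and -5/7 + (8/21)*sqrt(15).
Branch term (-7/5)*log(1 - j/(-11/5)): its argument vanishes at j = -11/5, a logarithmic branch point, modulus 11/5.
Branch term (9/5)*sqrt(1 - j/(1/2)): its argument vanishes at j = 1/2, a square-root branch point, modulus 1/2.
The radius of convergence is the smallest modulus among the singular points: 1/2.

The radius of convergence is 1/2.


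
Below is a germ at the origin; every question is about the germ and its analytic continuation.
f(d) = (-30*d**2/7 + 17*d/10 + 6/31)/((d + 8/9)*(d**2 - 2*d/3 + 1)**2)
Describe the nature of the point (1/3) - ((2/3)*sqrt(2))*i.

The point is a pole of order 2.

The denominator factor d**2 - 2*d/3 + 1 vanishes at (1/3) - ((2/3)*sqrt(2))*i and appears to the power 2; the numerator there equals (1269/310) + ((27/35)*sqrt(2))*i, nonzero, and no other factor vanishes.
Hence a pole whose order is the multiplicity, 2.


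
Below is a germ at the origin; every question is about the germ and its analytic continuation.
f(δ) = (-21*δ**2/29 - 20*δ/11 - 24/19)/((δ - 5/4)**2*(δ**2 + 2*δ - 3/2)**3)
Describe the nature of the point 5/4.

The denominator factor δ - 5/4 vanishes at 5/4 and appears to the power 2; the numerator there equals -452621/96976, nonzero, and no other factor vanishes.
Hence a pole whose order is the multiplicity, 2.

The point is a pole of order 2.


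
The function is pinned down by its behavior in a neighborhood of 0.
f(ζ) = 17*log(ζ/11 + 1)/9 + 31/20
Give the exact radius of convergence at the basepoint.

The radius of convergence is 11.

Branch term (17/9)*log(1 - ζ/(-11)): its argument vanishes at ζ = -11, a logarithmic branch point, modulus 11.
The radius of convergence is the smallest modulus among the singular points: 11.


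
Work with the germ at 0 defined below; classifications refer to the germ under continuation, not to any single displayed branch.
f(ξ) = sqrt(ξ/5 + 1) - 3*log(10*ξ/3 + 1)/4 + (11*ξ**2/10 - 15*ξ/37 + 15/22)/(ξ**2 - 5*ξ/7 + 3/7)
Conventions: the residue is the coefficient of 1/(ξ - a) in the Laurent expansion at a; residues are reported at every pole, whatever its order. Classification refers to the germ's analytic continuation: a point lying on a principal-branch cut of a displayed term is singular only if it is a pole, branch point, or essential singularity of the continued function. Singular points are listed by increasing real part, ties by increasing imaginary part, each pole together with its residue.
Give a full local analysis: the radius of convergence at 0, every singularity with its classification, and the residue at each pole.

Denominator factor (ξ**2 - 5*ξ/7 + 3/7): discriminant -59/49, complex-conjugate roots (5/14) + ((1/14)*sqrt(59))*i and (5/14) - ((1/14)*sqrt(59))*i; poles of order 1, moduli (1/7)*sqrt(21) and (1/7)*sqrt(21).
Branch term (1)*sqrt(1 - ξ/(-5)): its argument vanishes at ξ = -5, a square-root branch point, modulus 5.
Branch term (-3/4)*log(1 - ξ/(-3/10)): its argument vanishes at ξ = -3/10, a logarithmic branch point, modulus 3/10.
The radius of convergence is the smallest modulus among the singular points: 3/10.
The branch terms are analytic at (5/14) - ((1/14)*sqrt(59))*i and contribute nothing to the residue; only the rational part matters.
The factor ξ**2 - 5*ξ/7 + 3/7 splits as (ξ - a)(ξ - a') with a = (5/14) - ((1/14)*sqrt(59))*i, a' = (5/14) + ((1/14)*sqrt(59))*i. At the order-1 pole a set g(ξ) = (ξ - a)*(rational part) = [11*ξ**2/10 - 15*ξ/37 + 15/22] / (ξ - a').
Simple pole: residue = g(a) at a = (5/14) - ((1/14)*sqrt(59))*i, which is (197/1036) + ((138091/3361820)*sqrt(59))*i.
The branch terms are analytic at (5/14) + ((1/14)*sqrt(59))*i and contribute nothing to the residue; only the rational part matters.
The factor ξ**2 - 5*ξ/7 + 3/7 splits as (ξ - a)(ξ - a') with a = (5/14) + ((1/14)*sqrt(59))*i, a' = (5/14) - ((1/14)*sqrt(59))*i. At the order-1 pole a set g(ξ) = (ξ - a)*(rational part) = [11*ξ**2/10 - 15*ξ/37 + 15/22] / (ξ - a').
Simple pole: residue = g(a) at a = (5/14) + ((1/14)*sqrt(59))*i, which is (197/1036) - ((138091/3361820)*sqrt(59))*i.
List the singular points by increasing real part (a conjugate pair: the negative imaginary part first).

Radius of convergence at 0: 3/10.
At -5: an algebraic (square-root) branch point.
At -3/10: a logarithmic branch point.
At (5/14) - ((1/14)*sqrt(59))*i: a pole of order 1; residue (197/1036) + ((138091/3361820)*sqrt(59))*i.
At (5/14) + ((1/14)*sqrt(59))*i: a pole of order 1; residue (197/1036) - ((138091/3361820)*sqrt(59))*i.


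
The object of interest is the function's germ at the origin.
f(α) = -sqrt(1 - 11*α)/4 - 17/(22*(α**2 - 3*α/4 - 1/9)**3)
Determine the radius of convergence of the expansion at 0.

The radius of convergence is 1/11.

Denominator factor (α**2 - 3*α/4 - 1/9)^3: discriminant 145/144, real irrational roots 3/8 + (1/24)*sqrt(145) and 3/8 - (1/24)*sqrt(145); poles of order 3, moduli 3/8 + (1/24)*sqrt(145) and -3/8 + (1/24)*sqrt(145).
Branch term (-1/4)*sqrt(1 - α/(1/11)): its argument vanishes at α = 1/11, a square-root branch point, modulus 1/11.
The radius of convergence is the smallest modulus among the singular points: 1/11.


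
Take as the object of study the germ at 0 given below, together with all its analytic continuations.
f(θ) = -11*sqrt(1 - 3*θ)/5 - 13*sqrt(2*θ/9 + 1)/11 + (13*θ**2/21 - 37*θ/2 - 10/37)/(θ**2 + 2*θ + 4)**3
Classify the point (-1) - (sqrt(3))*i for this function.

The denominator factor θ**2 + 2*θ + 4 vanishes at (-1) - (sqrt(3))*i and appears to the power 3; the numerator there equals (26405/1554) + ((829/42)*sqrt(3))*i, nonzero, and no other factor vanishes.
The branch terms are analytic at this point.
Hence a pole whose order is the multiplicity, 3.

The point is a pole of order 3.


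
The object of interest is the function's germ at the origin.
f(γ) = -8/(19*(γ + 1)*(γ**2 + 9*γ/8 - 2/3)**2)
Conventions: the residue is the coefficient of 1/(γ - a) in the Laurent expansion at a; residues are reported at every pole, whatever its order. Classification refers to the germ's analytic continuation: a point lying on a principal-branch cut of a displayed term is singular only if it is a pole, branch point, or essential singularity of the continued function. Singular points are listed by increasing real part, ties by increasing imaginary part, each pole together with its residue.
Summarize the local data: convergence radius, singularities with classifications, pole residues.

Radius of convergence at 0: -9/16 + (1/48)*sqrt(2265).
At -9/16 - (1/48)*sqrt(2265): a pole of order 2; residue 2304/6859 + (17079552/3909801475)*sqrt(2265).
At -1: a pole of order 1; residue -4608/6859.
At -9/16 + (1/48)*sqrt(2265): a pole of order 2; residue 2304/6859 - (17079552/3909801475)*sqrt(2265).


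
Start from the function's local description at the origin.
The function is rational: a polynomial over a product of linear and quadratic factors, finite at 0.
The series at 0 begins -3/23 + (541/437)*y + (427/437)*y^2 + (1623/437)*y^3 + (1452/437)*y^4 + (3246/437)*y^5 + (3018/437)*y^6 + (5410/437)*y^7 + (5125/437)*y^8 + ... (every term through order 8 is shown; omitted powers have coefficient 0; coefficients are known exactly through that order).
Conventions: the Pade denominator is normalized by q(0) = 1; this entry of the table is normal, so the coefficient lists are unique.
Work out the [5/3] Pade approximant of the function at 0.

The Pade approximant has numerator coefficients [-3/23, 114099726997/83519506424, -3/46, 116823189163/125279259636, -1/46, 119546651329/250558519272]; denominator coefficients [1, -187784645/191120152, -1414171/1059816, 372495869/286680228].

Taylor coefficients needed (read off): a_0 = -3/23, a_1 = 541/437, a_2 = 427/437, a_3 = 1623/437, a_4 = 1452/437, a_5 = 3246/437, a_6 = 3018/437, a_7 = 5410/437, a_8 = 5125/437.
Write the denominator as Q(y) = 1 + q1*y + q2*y^2 + q3*y^3. Requiring Q*f - P = O(y^9) with deg P <= 5 kills the coefficients of y^6..y^8 in Q*f:
  y^6: a_6 + q1*a_5 + q2*a_4 + q3*a_3 = 0, i.e. 3018/437 + (3246/437)*q1 + (1452/437)*q2 + (1623/437)*q3 = 0.
  y^7: a_7 + q1*a_6 + q2*a_5 + q3*a_4 = 0, i.e. 5410/437 + (3018/437)*q1 + (3246/437)*q2 + (1452/437)*q3 = 0.
  y^8: a_8 + q1*a_7 + q2*a_6 + q3*a_5 = 0, i.e. 5125/437 + (5410/437)*q1 + (3018/437)*q2 + (3246/437)*q3 = 0.
Solving this linear system: q1 = -187784645/191120152, q2 = -1414171/1059816, q3 = 372495869/286680228.
The numerator is Q*f truncated at degree 5: P0 = a_0 = -3/23; P1 = a_1 + q1*a_0 = 114099726997/83519506424; P2 = a_2 + q1*a_1 + q2*a_0 = -3/46; P3 = a_3 + q1*a_2 + q2*a_1 + q3*a_0 = 116823189163/125279259636; P4 = a_4 + q1*a_3 + q2*a_2 + q3*a_1 = -1/46; P5 = a_5 + q1*a_4 + q2*a_3 + q3*a_2 = 119546651329/250558519272.


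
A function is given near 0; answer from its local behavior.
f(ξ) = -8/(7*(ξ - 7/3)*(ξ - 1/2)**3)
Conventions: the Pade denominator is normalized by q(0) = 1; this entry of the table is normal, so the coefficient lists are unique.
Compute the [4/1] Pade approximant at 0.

Taylor coefficients needed (expand at 0): a_0 = -192/49, a_1 = -8640/343, a_2 = -251712/2401, a_3 = -6023616/16807, a_4 = -128708928/117649, a_5 = -2554633152/823543.
Write the denominator as Q(ξ) = 1 + q1*ξ. Requiring Q*f - P = O(ξ^6) with deg P <= 4 kills the coefficients of ξ^5..ξ^5 in Q*f:
  ξ^5: a_5 + q1*a_4 = 0, i.e. -2554633152/823543 + (-128708928/117649)*q1 = 0.
Solving this linear system: q1 = -4435127/1564171.
The numerator is Q*f truncated at degree 4: P0 = a_0 = -192/49; P1 = a_1 + q1*a_0 = -154155648/10949197; P2 = a_2 + q1*a_1 = -365842944/10949197; P3 = a_3 + q1*a_2 = -669447168/10949197; P4 = a_4 + q1*a_3 = -851684352/10949197.

The Pade approximant has numerator coefficients [-192/49, -154155648/10949197, -365842944/10949197, -669447168/10949197, -851684352/10949197]; denominator coefficients [1, -4435127/1564171].


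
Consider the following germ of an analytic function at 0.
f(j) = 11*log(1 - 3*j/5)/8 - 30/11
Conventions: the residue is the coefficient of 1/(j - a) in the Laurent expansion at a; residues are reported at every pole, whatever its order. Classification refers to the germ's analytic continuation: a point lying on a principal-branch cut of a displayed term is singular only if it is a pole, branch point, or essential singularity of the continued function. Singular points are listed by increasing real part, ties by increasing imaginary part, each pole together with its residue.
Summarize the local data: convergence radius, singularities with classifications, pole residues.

Branch term (11/8)*log(1 - j/(5/3)): its argument vanishes at j = 5/3, a logarithmic branch point, modulus 5/3.
The radius of convergence is the smallest modulus among the singular points: 5/3.

Radius of convergence at 0: 5/3.
At 5/3: a logarithmic branch point.


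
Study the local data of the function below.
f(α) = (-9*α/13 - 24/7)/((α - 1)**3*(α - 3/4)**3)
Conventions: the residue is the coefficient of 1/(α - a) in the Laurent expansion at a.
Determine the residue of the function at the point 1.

At the order-3 pole 1 set g(α) = (α - (1))^3*f(α) = (-9*α/13 - 24/7)/(α - 3/4)**3.
Order-3 pole: residue = g''(a)/2; g''(1) = -4511232/91, so the residue is -2255616/91.

The residue is -2255616/91.


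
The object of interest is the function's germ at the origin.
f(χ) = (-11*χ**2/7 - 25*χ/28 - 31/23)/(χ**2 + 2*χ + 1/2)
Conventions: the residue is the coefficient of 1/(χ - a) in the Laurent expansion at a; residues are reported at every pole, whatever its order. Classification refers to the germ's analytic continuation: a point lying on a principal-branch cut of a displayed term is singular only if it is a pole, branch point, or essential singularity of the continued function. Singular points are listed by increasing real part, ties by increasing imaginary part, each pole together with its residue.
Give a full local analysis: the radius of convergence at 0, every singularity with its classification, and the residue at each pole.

Radius of convergence at 0: 1 - (1/2)*sqrt(2).
At -1 - (1/2)*sqrt(2): a pole of order 1; residue 9/8 + (1811/1288)*sqrt(2).
At -1 + (1/2)*sqrt(2): a pole of order 1; residue 9/8 - (1811/1288)*sqrt(2).

Denominator factor (χ**2 + 2*χ + 1/2): discriminant 2, real irrational roots -1 + (1/2)*sqrt(2) and -1 - (1/2)*sqrt(2); poles of order 1, moduli 1 - (1/2)*sqrt(2) and 1 + (1/2)*sqrt(2).
The radius of convergence is the smallest modulus among the singular points: 1 - (1/2)*sqrt(2).
The factor χ**2 + 2*χ + 1/2 splits as (χ - a)(χ - a') with a = -1 - (1/2)*sqrt(2), a' = -1 + (1/2)*sqrt(2). At the order-1 pole a set g(χ) = (χ - a)*f(χ) = [-11*χ**2/7 - 25*χ/28 - 31/23] / (χ - a').
Simple pole: residue = g(a) at a = -1 - (1/2)*sqrt(2), which is 9/8 + (1811/1288)*sqrt(2).
The factor χ**2 + 2*χ + 1/2 splits as (χ - a)(χ - a') with a = -1 + (1/2)*sqrt(2), a' = -1 - (1/2)*sqrt(2). At the order-1 pole a set g(χ) = (χ - a)*f(χ) = [-11*χ**2/7 - 25*χ/28 - 31/23] / (χ - a').
Simple pole: residue = g(a) at a = -1 + (1/2)*sqrt(2), which is 9/8 - (1811/1288)*sqrt(2).
List the singular points by increasing real part (a conjugate pair: the negative imaginary part first).


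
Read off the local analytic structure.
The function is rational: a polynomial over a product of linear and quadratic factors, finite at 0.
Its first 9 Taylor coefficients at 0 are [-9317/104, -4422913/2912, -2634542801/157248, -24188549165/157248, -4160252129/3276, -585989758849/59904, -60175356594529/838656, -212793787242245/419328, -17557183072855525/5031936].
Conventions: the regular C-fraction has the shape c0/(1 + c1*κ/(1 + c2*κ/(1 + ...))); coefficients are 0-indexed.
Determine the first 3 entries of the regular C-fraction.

Taylor coefficients (read off): a_0 = -9317/104, a_1 = -4422913/2912, a_2 = -2634542801/157248.
c0 = a_0 = -9317/104. Peel one level at a time: if S = 1 + c*κ/S' with S'(0) = 1, then c is the κ-coefficient of S and S' = c*κ/(S - 1).
S_1 = c0/f = 1 + (-3323/196)*κ + (104164525/1037232)*κ^2 + ...; c1 = -3323/196.
S_2 = c1*κ/(S_1 - 1) = 1 + (104164525/17585316)*κ + ...; c2 = 104164525/17585316.

The regular C-fraction coefficients are [-9317/104, -3323/196, 104164525/17585316].


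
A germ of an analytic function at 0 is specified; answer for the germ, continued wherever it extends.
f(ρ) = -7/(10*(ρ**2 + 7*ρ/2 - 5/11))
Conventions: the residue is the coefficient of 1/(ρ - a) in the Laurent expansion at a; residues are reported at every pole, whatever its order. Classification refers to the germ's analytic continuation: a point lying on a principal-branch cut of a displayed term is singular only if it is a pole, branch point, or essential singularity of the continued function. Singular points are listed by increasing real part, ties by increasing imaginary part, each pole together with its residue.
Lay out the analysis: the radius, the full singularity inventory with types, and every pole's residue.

Radius of convergence at 0: -7/4 + (1/44)*sqrt(6809).
At -7/4 - (1/44)*sqrt(6809): a pole of order 1; residue (7/3095)*sqrt(6809).
At -7/4 + (1/44)*sqrt(6809): a pole of order 1; residue -(7/3095)*sqrt(6809).

Denominator factor (ρ**2 + 7*ρ/2 - 5/11): discriminant 619/44, real irrational roots -7/4 + (1/44)*sqrt(6809) and -7/4 - (1/44)*sqrt(6809); poles of order 1, moduli -7/4 + (1/44)*sqrt(6809) and 7/4 + (1/44)*sqrt(6809).
The radius of convergence is the smallest modulus among the singular points: -7/4 + (1/44)*sqrt(6809).
The factor ρ**2 + 7*ρ/2 - 5/11 splits as (ρ - a)(ρ - a') with a = -7/4 - (1/44)*sqrt(6809), a' = -7/4 + (1/44)*sqrt(6809). At the order-1 pole a set g(ρ) = (ρ - a)*f(ρ) = [-7/10] / (ρ - a').
Simple pole: residue = g(a) at a = -7/4 - (1/44)*sqrt(6809), which is (7/3095)*sqrt(6809).
The factor ρ**2 + 7*ρ/2 - 5/11 splits as (ρ - a)(ρ - a') with a = -7/4 + (1/44)*sqrt(6809), a' = -7/4 - (1/44)*sqrt(6809). At the order-1 pole a set g(ρ) = (ρ - a)*f(ρ) = [-7/10] / (ρ - a').
Simple pole: residue = g(a) at a = -7/4 + (1/44)*sqrt(6809), which is -(7/3095)*sqrt(6809).
List the singular points by increasing real part (a conjugate pair: the negative imaginary part first).


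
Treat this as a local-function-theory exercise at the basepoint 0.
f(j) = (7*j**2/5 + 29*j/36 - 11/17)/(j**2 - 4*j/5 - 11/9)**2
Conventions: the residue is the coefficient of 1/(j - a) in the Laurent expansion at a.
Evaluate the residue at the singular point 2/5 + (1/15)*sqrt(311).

The factor j**2 - 4*j/5 - 11/9 splits as (j - a)(j - a') with a = 2/5 + (1/15)*sqrt(311), a' = 2/5 - (1/15)*sqrt(311). At the order-2 pole a set g(j) = (j - a)^2*f(j) = [7*j**2/5 + 29*j/36 - 11/17] / (j - a')^2.
Order-2 pole: residue = g'(a); g'(2/5 + (1/15)*sqrt(311)) = (233625/13154056)*sqrt(311), so the residue is (233625/13154056)*sqrt(311).

The residue is (233625/13154056)*sqrt(311).


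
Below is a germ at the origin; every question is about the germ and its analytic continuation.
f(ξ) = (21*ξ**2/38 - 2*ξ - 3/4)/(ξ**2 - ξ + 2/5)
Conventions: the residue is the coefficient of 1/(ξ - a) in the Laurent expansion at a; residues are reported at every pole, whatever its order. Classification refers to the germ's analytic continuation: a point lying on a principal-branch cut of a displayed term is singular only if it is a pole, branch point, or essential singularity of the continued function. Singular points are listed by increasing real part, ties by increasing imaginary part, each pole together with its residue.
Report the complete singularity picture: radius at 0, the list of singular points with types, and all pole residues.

Radius of convergence at 0: (1/5)*sqrt(10).
At (1/2) - ((1/10)*sqrt(15))*i: a pole of order 1; residue (-55/76) - ((161/285)*sqrt(15))*i.
At (1/2) + ((1/10)*sqrt(15))*i: a pole of order 1; residue (-55/76) + ((161/285)*sqrt(15))*i.

Denominator factor (ξ**2 - ξ + 2/5): discriminant -3/5, complex-conjugate roots (1/2) + ((1/10)*sqrt(15))*i and (1/2) - ((1/10)*sqrt(15))*i; poles of order 1, moduli (1/5)*sqrt(10) and (1/5)*sqrt(10).
The radius of convergence is the smallest modulus among the singular points: (1/5)*sqrt(10).
The factor ξ**2 - ξ + 2/5 splits as (ξ - a)(ξ - a') with a = (1/2) - ((1/10)*sqrt(15))*i, a' = (1/2) + ((1/10)*sqrt(15))*i. At the order-1 pole a set g(ξ) = (ξ - a)*f(ξ) = [21*ξ**2/38 - 2*ξ - 3/4] / (ξ - a').
Simple pole: residue = g(a) at a = (1/2) - ((1/10)*sqrt(15))*i, which is (-55/76) - ((161/285)*sqrt(15))*i.
The factor ξ**2 - ξ + 2/5 splits as (ξ - a)(ξ - a') with a = (1/2) + ((1/10)*sqrt(15))*i, a' = (1/2) - ((1/10)*sqrt(15))*i. At the order-1 pole a set g(ξ) = (ξ - a)*f(ξ) = [21*ξ**2/38 - 2*ξ - 3/4] / (ξ - a').
Simple pole: residue = g(a) at a = (1/2) + ((1/10)*sqrt(15))*i, which is (-55/76) + ((161/285)*sqrt(15))*i.
List the singular points by increasing real part (a conjugate pair: the negative imaginary part first).


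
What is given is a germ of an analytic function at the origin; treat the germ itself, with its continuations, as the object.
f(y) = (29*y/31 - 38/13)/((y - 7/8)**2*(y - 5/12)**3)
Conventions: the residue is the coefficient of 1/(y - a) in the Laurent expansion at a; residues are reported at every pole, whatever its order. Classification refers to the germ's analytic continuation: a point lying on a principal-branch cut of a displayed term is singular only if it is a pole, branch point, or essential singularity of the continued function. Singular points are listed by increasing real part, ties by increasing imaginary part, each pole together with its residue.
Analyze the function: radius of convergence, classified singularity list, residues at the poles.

Denominator factor (y - 5/12)^3: pole of order 3 at 5/12, modulus 5/12.
Denominator factor (y - 7/8)^2: pole of order 2 at 7/8, modulus 7/8.
The radius of convergence is the smallest modulus among the singular points: 5/12.
At the order-3 pole 5/12 set g(y) = (y - (5/12))^3*f(y) = (29*y/31 - 38/13)/(y - 7/8)**2.
Order-3 pole: residue = g''(a)/2; g''(5/12) = -1802981376/5900323, so the residue is -901490688/5900323.
At the order-2 pole 7/8 set g(y) = (y - (7/8))^2*f(y) = (29*y/31 - 38/13)/(y - 5/12)**3.
Order-2 pole: residue = g'(a); g'(7/8) = 901490688/5900323, so the residue is 901490688/5900323.
List the singular points by increasing real part (a conjugate pair: the negative imaginary part first).

Radius of convergence at 0: 5/12.
At 5/12: a pole of order 3; residue -901490688/5900323.
At 7/8: a pole of order 2; residue 901490688/5900323.


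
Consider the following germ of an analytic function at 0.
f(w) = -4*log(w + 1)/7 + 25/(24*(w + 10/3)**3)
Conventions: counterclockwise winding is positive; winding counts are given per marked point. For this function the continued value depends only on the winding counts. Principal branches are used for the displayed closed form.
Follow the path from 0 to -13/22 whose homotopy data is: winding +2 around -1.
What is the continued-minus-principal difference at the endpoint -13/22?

The rational part is single-valued and drops out of the difference; each branch term changes only by its own monodromy.
(-4/7)*log(1 - w/(-1)): each positive loop around -1 adds 2*pi*i to the log, so winding +2 contributes (-4/7)*(2)*2*pi*i = -(16/7)*pi*i.
Summing the contributions at w = -13/22 gives -(16/7)*pi*i.

Continued minus principal equals -(16/7)*pi*i.


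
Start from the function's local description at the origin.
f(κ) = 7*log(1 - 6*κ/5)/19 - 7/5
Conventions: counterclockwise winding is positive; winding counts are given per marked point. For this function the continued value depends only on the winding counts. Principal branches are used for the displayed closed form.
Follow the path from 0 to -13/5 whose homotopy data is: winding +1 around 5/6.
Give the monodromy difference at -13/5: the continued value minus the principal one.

The rational part is single-valued and drops out of the difference; each branch term changes only by its own monodromy.
(7/19)*log(1 - κ/(5/6)): each positive loop around 5/6 adds 2*pi*i to the log, so winding +1 contributes (7/19)*(1)*2*pi*i = (14/19)*pi*i.
Summing the contributions at κ = -13/5 gives (14/19)*pi*i.

Continued minus principal equals (14/19)*pi*i.


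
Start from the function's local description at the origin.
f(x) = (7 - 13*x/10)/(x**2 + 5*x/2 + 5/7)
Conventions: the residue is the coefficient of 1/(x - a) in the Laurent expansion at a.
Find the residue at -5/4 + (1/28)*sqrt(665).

The residue is -13/20 + (69/380)*sqrt(665).

The factor x**2 + 5*x/2 + 5/7 splits as (x - a)(x - a') with a = -5/4 + (1/28)*sqrt(665), a' = -5/4 - (1/28)*sqrt(665). At the order-1 pole a set g(x) = (x - a)*f(x) = [7 - 13*x/10] / (x - a').
Simple pole: residue = g(a) at a = -5/4 + (1/28)*sqrt(665), which is -13/20 + (69/380)*sqrt(665).


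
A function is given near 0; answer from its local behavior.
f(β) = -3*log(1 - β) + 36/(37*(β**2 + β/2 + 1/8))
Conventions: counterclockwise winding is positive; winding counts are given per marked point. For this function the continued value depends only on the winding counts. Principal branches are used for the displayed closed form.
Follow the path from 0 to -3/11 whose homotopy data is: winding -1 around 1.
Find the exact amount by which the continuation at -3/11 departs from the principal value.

Continued minus principal equals (6)*pi*i.

The rational part is single-valued and drops out of the difference; each branch term changes only by its own monodromy.
(-3)*log(1 - β/(1)): each positive loop around 1 adds 2*pi*i to the log, so winding -1 contributes (-3)*(-1)*2*pi*i = (6)*pi*i.
Summing the contributions at β = -3/11 gives (6)*pi*i.


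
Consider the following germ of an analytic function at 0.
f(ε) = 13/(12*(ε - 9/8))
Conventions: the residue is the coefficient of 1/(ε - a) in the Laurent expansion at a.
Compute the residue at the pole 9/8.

The residue is 13/12.

At the order-1 pole 9/8 set g(ε) = (ε - (9/8))*f(ε) = 13/12.
Simple pole: residue = g(a) at a = 9/8, which is 13/12.


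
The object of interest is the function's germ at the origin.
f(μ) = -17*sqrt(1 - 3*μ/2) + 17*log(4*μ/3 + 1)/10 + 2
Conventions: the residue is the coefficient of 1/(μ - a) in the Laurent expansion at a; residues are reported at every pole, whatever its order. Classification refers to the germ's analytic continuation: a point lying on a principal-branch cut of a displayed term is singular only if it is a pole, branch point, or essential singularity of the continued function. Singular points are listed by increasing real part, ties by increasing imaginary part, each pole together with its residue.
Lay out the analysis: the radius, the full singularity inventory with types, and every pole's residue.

Radius of convergence at 0: 2/3.
At -3/4: a logarithmic branch point.
At 2/3: an algebraic (square-root) branch point.

Branch term (-17)*sqrt(1 - μ/(2/3)): its argument vanishes at μ = 2/3, a square-root branch point, modulus 2/3.
Branch term (17/10)*log(1 - μ/(-3/4)): its argument vanishes at μ = -3/4, a logarithmic branch point, modulus 3/4.
The radius of convergence is the smallest modulus among the singular points: 2/3.
List the singular points by increasing real part (a conjugate pair: the negative imaginary part first).


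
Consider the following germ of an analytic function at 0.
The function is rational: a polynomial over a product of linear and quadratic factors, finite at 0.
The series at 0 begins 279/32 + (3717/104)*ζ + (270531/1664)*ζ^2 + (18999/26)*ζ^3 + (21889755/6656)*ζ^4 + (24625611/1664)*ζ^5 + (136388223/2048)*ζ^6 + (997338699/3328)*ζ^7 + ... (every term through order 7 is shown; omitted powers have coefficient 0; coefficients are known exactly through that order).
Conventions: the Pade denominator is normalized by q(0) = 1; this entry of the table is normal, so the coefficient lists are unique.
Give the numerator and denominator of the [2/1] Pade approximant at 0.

The Pade approximant has numerator coefficients [279/32, -10776249/3126136, 96986241/50018176]; denominator coefficients [1, -135104/30059].

Taylor coefficients needed (read off): a_0 = 279/32, a_1 = 3717/104, a_2 = 270531/1664, a_3 = 18999/26.
Write the denominator as Q(ζ) = 1 + q1*ζ. Requiring Q*f - P = O(ζ^4) with deg P <= 2 kills the coefficients of ζ^3..ζ^3 in Q*f:
  ζ^3: a_3 + q1*a_2 = 0, i.e. 18999/26 + (270531/1664)*q1 = 0.
Solving this linear system: q1 = -135104/30059.
The numerator is Q*f truncated at degree 2: P0 = a_0 = 279/32; P1 = a_1 + q1*a_0 = -10776249/3126136; P2 = a_2 + q1*a_1 = 96986241/50018176.


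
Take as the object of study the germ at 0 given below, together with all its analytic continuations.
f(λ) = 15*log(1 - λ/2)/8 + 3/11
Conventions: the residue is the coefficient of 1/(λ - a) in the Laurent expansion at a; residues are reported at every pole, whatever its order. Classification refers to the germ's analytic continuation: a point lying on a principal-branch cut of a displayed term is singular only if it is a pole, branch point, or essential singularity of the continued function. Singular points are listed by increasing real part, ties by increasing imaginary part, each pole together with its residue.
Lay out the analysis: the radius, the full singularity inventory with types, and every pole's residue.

Radius of convergence at 0: 2.
At 2: a logarithmic branch point.

Branch term (15/8)*log(1 - λ/(2)): its argument vanishes at λ = 2, a logarithmic branch point, modulus 2.
The radius of convergence is the smallest modulus among the singular points: 2.


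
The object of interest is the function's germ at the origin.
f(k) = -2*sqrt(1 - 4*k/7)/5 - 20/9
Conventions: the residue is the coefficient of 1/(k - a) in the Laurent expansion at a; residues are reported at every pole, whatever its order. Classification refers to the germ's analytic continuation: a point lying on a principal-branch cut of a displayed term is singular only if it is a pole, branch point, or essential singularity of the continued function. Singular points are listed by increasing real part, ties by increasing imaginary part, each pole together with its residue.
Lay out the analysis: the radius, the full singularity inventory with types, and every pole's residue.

Branch term (-2/5)*sqrt(1 - k/(7/4)): its argument vanishes at k = 7/4, a square-root branch point, modulus 7/4.
The radius of convergence is the smallest modulus among the singular points: 7/4.

Radius of convergence at 0: 7/4.
At 7/4: an algebraic (square-root) branch point.


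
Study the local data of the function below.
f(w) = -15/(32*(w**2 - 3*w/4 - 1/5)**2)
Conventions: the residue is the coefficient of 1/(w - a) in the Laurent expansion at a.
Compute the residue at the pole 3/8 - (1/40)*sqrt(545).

The residue is -(300/11881)*sqrt(545).

The factor w**2 - 3*w/4 - 1/5 splits as (w - a)(w - a') with a = 3/8 - (1/40)*sqrt(545), a' = 3/8 + (1/40)*sqrt(545). At the order-2 pole a set g(w) = (w - a)^2*f(w) = [-15/32] / (w - a')^2.
Order-2 pole: residue = g'(a); g'(3/8 - (1/40)*sqrt(545)) = -(300/11881)*sqrt(545), so the residue is -(300/11881)*sqrt(545).


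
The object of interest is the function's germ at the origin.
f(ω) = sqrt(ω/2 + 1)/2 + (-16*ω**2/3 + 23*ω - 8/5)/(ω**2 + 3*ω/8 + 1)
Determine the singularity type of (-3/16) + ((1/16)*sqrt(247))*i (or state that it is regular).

The denominator factor ω**2 + 3*ω/8 + 1 vanishes at (-3/16) + ((1/16)*sqrt(247))*i and appears to the power 1; the numerator there equals (-229/240) + ((25/16)*sqrt(247))*i, nonzero, and no other factor vanishes.
The branch terms are analytic at this point.
Hence a pole whose order is the multiplicity, 1.

The point is a pole of order 1.


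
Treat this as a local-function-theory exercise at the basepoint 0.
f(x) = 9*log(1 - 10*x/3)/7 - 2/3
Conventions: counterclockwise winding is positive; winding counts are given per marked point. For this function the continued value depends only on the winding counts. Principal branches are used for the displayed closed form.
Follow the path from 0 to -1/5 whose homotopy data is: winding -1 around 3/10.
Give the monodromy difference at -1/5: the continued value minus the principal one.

Continued minus principal equals -(18/7)*pi*i.

The rational part is single-valued and drops out of the difference; each branch term changes only by its own monodromy.
(9/7)*log(1 - x/(3/10)): each positive loop around 3/10 adds 2*pi*i to the log, so winding -1 contributes (9/7)*(-1)*2*pi*i = -(18/7)*pi*i.
Summing the contributions at x = -1/5 gives -(18/7)*pi*i.


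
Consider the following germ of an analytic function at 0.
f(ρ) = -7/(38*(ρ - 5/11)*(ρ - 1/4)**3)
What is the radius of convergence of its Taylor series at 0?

Denominator factor (ρ - 1/4)^3: pole of order 3 at 1/4, modulus 1/4.
Denominator factor (ρ - 5/11): pole of order 1 at 5/11, modulus 5/11.
The radius of convergence is the smallest modulus among the singular points: 1/4.

The radius of convergence is 1/4.


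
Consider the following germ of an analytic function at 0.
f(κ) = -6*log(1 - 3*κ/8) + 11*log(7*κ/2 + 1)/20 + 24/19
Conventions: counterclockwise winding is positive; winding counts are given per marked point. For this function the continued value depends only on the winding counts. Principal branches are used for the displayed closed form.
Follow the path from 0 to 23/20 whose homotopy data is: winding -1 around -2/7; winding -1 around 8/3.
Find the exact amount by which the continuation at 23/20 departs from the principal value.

Continued minus principal equals (109/10)*pi*i.

The rational part is single-valued and drops out of the difference; each branch term changes only by its own monodromy.
(-6)*log(1 - κ/(8/3)): each positive loop around 8/3 adds 2*pi*i to the log, so winding -1 contributes (-6)*(-1)*2*pi*i = (12)*pi*i.
(11/20)*log(1 - κ/(-2/7)): each positive loop around -2/7 adds 2*pi*i to the log, so winding -1 contributes (11/20)*(-1)*2*pi*i = -(11/10)*pi*i.
Summing the contributions at κ = 23/20 gives (109/10)*pi*i.


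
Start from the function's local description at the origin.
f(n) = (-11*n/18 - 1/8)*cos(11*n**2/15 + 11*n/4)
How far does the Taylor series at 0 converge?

The factor cos(11*n**2/15 + 11*n/4) is entire and contributes no finite singular point.
The polynomial part has no poles.
No finite singular points: the Taylor series at 0 converges everywhere.

The radius of convergence is infinite.


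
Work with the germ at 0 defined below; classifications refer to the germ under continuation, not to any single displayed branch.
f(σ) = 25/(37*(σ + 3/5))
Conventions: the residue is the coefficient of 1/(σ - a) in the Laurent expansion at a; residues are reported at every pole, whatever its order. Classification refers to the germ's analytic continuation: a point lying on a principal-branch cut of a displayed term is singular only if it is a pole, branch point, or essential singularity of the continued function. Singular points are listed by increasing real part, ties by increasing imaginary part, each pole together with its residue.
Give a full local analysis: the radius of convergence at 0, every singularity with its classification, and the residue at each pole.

Radius of convergence at 0: 3/5.
At -3/5: a pole of order 1; residue 25/37.

Denominator factor (σ + 3/5): pole of order 1 at -3/5, modulus 3/5.
The radius of convergence is the smallest modulus among the singular points: 3/5.
At the order-1 pole -3/5 set g(σ) = (σ - (-3/5))*f(σ) = 25/37.
Simple pole: residue = g(a) at a = -3/5, which is 25/37.


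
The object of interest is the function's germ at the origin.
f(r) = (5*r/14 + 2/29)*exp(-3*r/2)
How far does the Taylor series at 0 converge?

The factor exp(-3*r/2) is entire and contributes no finite singular point.
The polynomial part has no poles.
No finite singular points: the Taylor series at 0 converges everywhere.

The radius of convergence is infinite.


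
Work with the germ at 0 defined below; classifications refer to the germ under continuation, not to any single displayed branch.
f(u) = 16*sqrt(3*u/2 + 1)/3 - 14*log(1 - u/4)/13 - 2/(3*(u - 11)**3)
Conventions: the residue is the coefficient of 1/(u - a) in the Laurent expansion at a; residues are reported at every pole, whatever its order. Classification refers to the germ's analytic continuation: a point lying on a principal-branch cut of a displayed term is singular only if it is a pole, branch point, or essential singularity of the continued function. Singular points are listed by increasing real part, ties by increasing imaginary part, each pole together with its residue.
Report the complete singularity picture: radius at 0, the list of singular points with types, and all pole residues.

Radius of convergence at 0: 2/3.
At -2/3: an algebraic (square-root) branch point.
At 4: a logarithmic branch point.
At 11: a pole of order 3; residue 0.

Denominator factor (u - 11)^3: pole of order 3 at 11, modulus 11.
Branch term (16/3)*sqrt(1 - u/(-2/3)): its argument vanishes at u = -2/3, a square-root branch point, modulus 2/3.
Branch term (-14/13)*log(1 - u/(4)): its argument vanishes at u = 4, a logarithmic branch point, modulus 4.
The radius of convergence is the smallest modulus among the singular points: 2/3.
The branch terms are analytic at 11 and contribute nothing to the residue; only the rational part matters.
At the order-3 pole 11 set g(u) = (u - (11))^3*(rational part) = -2/3.
Order-3 pole: residue = g''(a)/2; g''(11) = 0, so the residue is 0.
List the singular points by increasing real part (a conjugate pair: the negative imaginary part first).


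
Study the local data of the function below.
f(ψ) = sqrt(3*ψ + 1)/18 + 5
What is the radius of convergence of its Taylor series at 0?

Branch term (1/18)*sqrt(1 - ψ/(-1/3)): its argument vanishes at ψ = -1/3, a square-root branch point, modulus 1/3.
The radius of convergence is the smallest modulus among the singular points: 1/3.

The radius of convergence is 1/3.
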